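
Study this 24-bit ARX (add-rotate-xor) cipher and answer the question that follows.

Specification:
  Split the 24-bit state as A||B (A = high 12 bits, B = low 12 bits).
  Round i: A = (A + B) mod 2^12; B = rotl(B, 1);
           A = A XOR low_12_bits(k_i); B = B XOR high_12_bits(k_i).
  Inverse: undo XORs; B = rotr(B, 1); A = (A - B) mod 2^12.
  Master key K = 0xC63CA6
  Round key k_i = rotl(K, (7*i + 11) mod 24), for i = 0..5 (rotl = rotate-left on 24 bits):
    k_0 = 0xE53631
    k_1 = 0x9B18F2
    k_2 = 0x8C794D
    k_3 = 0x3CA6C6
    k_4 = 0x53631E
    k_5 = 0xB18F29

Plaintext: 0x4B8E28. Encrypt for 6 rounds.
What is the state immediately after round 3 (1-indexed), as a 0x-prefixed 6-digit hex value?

s_0 = plaintext = 0x4B8E28
s_1 = Round(s_0, k_0) = 0x4D1202
s_2 = Round(s_1, k_1) = 0xE21DB5
s_3 = Round(s_2, k_2) = 0x29B3AC
s_4 = Round(s_3, k_3) = 0x081492
s_5 = Round(s_4, k_4) = 0x60DC12
s_6 = Round(s_5, k_5) = 0xD3633D

0x29B3AC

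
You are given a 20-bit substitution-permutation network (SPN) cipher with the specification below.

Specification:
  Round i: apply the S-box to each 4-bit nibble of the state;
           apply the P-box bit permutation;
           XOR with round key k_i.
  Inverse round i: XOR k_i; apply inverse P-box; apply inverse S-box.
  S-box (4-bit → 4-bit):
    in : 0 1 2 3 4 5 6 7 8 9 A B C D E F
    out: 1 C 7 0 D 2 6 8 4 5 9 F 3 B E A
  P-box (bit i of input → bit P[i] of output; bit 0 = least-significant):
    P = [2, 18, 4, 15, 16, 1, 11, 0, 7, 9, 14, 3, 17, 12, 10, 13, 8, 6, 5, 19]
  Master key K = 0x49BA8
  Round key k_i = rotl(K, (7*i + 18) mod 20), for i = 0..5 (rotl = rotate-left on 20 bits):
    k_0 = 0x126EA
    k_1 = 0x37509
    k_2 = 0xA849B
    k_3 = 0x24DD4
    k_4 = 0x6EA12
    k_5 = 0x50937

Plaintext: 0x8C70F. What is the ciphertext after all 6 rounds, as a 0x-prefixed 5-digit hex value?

0xFFC87

s_0 = plaintext = 0x8C70F
s_1 = Round(s_0, k_0) = 0x6B6C2
s_2 = Round(s_1, k_1) = 0x4037F
s_3 = Round(s_2, k_2) = 0x405BA
s_4 = Round(s_3, k_3) = 0x9C6F3
s_5 = Round(s_4, k_4) = 0x4B931
s_6 = Round(s_5, k_5) = 0xFFC87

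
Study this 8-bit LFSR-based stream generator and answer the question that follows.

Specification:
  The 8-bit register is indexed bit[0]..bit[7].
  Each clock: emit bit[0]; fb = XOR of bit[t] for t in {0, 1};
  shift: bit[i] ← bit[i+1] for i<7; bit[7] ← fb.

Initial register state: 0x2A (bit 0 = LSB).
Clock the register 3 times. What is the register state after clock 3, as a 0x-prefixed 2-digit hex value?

0xE5

reg_0 = 0x2A
clock 1: out=0, reg = 0x95
clock 2: out=1, reg = 0xCA
clock 3: out=0, reg = 0xE5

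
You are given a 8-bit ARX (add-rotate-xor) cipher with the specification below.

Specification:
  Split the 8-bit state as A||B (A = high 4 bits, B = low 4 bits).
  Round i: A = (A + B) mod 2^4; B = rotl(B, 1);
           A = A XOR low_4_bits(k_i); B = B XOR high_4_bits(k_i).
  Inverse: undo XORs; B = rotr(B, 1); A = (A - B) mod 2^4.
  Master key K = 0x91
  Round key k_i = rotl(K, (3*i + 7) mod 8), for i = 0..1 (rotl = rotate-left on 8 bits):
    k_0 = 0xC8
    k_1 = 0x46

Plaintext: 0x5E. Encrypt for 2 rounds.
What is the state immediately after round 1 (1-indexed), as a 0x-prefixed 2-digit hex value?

0xB1

s_0 = plaintext = 0x5E
s_1 = Round(s_0, k_0) = 0xB1
s_2 = Round(s_1, k_1) = 0xA6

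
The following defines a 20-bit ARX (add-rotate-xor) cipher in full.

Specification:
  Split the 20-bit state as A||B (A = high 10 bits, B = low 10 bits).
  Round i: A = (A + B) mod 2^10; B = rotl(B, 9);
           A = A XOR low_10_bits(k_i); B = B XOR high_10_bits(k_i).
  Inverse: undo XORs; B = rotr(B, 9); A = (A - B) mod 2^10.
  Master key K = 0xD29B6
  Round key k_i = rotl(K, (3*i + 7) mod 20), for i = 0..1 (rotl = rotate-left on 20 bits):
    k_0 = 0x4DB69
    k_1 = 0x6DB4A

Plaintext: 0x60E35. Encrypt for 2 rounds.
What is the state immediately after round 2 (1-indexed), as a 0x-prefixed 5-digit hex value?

s_0 = plaintext = 0x60E35
s_1 = Round(s_0, k_0) = 0x3462C
s_2 = Round(s_1, k_1) = 0x6DCA0

0x6DCA0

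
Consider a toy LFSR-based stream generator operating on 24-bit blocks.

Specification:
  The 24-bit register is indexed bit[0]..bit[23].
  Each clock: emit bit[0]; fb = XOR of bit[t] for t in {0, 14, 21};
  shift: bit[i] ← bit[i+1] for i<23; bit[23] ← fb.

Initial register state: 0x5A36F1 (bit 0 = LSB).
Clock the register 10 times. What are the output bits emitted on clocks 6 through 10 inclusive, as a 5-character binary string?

11101

reg_0 = 0x5A36F1
clock 1: out=1, reg = 0xAD1B78
clock 2: out=0, reg = 0xD68DBC
clock 3: out=0, reg = 0x6B46DE
clock 4: out=0, reg = 0x35A36F
clock 5: out=1, reg = 0x1AD1B7
clock 6: out=1, reg = 0x0D68DB
clock 7: out=1, reg = 0x06B46D
clock 8: out=1, reg = 0x835A36
clock 9: out=0, reg = 0xC1AD1B
clock 10: out=1, reg = 0xE0D68D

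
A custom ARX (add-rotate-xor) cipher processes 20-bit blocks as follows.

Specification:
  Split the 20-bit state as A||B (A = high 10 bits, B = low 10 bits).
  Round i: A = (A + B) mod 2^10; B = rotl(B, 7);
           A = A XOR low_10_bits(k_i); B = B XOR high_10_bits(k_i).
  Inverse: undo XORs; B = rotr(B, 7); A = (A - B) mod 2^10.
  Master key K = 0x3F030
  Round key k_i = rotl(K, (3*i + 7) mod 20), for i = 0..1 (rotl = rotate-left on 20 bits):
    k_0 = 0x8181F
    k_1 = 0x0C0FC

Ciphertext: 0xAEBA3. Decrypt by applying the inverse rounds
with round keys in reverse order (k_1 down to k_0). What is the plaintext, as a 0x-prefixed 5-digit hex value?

s_0 = ciphertext = 0xAEBA3
s_1 = InvRound(s_0, k_1) = 0x69C9F
s_2 = InvRound(s_1, k_0) = 0x3ACCD

0x3ACCD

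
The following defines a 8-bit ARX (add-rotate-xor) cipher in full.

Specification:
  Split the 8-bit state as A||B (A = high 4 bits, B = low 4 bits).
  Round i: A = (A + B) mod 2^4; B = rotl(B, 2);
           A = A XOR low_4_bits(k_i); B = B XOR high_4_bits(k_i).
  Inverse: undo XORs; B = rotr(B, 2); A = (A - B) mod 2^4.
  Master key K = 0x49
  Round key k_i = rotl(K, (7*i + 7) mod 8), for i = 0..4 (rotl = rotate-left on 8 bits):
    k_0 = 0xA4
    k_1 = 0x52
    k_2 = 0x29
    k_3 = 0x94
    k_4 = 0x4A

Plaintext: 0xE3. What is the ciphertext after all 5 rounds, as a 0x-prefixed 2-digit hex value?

s_0 = plaintext = 0xE3
s_1 = Round(s_0, k_0) = 0x56
s_2 = Round(s_1, k_1) = 0x9C
s_3 = Round(s_2, k_2) = 0xC1
s_4 = Round(s_3, k_3) = 0x9D
s_5 = Round(s_4, k_4) = 0xC3

0xC3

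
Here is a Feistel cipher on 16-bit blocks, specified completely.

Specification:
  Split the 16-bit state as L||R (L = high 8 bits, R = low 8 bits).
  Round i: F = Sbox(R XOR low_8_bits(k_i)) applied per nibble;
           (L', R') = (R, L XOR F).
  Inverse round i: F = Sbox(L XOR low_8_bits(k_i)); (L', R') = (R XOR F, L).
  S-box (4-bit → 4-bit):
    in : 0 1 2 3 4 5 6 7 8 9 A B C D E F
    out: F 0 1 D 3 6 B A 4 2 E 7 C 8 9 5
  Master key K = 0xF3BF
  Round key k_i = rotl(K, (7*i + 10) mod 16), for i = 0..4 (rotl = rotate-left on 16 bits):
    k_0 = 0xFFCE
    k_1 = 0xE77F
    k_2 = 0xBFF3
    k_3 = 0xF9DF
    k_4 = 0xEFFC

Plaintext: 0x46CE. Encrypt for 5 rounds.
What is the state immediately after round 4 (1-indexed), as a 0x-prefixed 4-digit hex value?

0xE2DD

s_0 = plaintext = 0x46CE
s_1 = Round(s_0, k_0) = 0xCEB9
s_2 = Round(s_1, k_1) = 0xB905
s_3 = Round(s_2, k_2) = 0x05E2
s_4 = Round(s_3, k_3) = 0xE2DD
s_5 = Round(s_4, k_4) = 0xDDF2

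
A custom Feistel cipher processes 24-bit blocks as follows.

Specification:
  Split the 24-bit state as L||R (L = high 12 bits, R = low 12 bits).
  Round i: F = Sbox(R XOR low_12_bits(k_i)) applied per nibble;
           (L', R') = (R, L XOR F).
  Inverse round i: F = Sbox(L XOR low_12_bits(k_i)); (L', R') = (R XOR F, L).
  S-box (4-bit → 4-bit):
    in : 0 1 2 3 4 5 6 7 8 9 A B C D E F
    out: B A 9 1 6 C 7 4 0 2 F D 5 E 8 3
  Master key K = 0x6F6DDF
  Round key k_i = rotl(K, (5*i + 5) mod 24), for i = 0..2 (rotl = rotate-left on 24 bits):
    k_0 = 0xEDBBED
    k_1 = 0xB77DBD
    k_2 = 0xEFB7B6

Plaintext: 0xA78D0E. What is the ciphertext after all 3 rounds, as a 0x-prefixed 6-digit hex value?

s_0 = plaintext = 0xA78D0E
s_1 = Round(s_0, k_0) = 0xD0EDF9
s_2 = Round(s_1, k_1) = 0xDF9668
s_3 = Round(s_2, k_2) = 0x668711

0x668711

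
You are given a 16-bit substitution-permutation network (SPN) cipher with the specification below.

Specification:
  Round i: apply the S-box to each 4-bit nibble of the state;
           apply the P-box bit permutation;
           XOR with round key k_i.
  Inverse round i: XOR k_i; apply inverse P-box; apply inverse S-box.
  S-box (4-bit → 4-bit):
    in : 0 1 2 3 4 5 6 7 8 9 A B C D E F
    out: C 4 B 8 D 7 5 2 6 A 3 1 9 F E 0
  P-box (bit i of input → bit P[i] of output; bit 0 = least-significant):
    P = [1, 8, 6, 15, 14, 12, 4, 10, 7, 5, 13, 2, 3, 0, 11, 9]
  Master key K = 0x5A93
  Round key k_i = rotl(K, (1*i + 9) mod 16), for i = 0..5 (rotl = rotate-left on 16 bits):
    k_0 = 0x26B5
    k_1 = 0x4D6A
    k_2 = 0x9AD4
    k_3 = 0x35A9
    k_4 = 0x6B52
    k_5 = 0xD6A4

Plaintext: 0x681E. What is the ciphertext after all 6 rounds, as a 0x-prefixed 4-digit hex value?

s_0 = plaintext = 0x681E
s_1 = Round(s_0, k_0) = 0x8FCD
s_2 = Round(s_1, k_1) = 0x8029
s_3 = Round(s_2, k_2) = 0x67D1
s_4 = Round(s_3, k_3) = 0x69D1
s_5 = Round(s_4, k_4) = 0x372E
s_6 = Round(s_5, k_5) = 0x01C4

0x01C4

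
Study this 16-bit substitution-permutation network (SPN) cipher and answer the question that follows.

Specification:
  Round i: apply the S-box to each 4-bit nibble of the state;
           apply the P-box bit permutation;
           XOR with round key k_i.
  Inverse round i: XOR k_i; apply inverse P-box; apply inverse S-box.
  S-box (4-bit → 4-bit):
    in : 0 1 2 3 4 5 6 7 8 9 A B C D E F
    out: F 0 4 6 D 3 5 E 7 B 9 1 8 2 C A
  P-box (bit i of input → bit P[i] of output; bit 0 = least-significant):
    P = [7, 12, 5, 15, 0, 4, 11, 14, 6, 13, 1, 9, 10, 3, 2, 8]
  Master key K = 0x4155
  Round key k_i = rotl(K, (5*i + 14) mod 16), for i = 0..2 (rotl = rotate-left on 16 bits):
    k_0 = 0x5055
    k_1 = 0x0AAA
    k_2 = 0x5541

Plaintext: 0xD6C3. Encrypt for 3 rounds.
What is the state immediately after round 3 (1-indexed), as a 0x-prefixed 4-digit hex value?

s_0 = plaintext = 0xD6C3
s_1 = Round(s_0, k_0) = 0x003F
s_2 = Round(s_1, k_1) = 0xB5F4
s_3 = Round(s_2, k_2) = 0xB1B1

0xB1B1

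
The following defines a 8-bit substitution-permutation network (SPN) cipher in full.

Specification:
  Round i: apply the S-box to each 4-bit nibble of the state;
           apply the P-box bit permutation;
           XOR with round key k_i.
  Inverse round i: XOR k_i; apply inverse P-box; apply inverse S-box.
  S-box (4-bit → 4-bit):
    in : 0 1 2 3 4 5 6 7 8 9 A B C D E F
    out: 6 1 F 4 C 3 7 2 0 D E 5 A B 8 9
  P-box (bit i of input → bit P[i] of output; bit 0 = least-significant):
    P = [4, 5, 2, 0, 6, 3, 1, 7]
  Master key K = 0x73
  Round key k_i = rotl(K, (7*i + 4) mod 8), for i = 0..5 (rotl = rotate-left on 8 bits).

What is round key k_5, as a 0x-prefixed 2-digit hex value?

K = 0x73
k_0 = rotl(K, (7*0+4) mod 8) = rotl(K, 4) = 0x37
k_1 = rotl(K, (7*1+4) mod 8) = rotl(K, 3) = 0x9B
k_2 = rotl(K, (7*2+4) mod 8) = rotl(K, 2) = 0xCD
k_3 = rotl(K, (7*3+4) mod 8) = rotl(K, 1) = 0xE6
k_4 = rotl(K, (7*4+4) mod 8) = rotl(K, 0) = 0x73
k_5 = rotl(K, (7*5+4) mod 8) = rotl(K, 7) = 0xB9

0xB9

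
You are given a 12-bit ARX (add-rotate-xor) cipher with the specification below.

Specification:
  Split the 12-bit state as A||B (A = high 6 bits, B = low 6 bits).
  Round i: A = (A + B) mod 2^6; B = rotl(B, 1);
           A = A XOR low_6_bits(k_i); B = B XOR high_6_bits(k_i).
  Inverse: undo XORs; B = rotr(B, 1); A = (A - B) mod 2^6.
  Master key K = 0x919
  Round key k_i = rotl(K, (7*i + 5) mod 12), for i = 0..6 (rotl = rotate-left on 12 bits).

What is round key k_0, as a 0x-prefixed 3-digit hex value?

0x332

K = 0x919
k_0 = rotl(K, (7*0+5) mod 12) = rotl(K, 5) = 0x332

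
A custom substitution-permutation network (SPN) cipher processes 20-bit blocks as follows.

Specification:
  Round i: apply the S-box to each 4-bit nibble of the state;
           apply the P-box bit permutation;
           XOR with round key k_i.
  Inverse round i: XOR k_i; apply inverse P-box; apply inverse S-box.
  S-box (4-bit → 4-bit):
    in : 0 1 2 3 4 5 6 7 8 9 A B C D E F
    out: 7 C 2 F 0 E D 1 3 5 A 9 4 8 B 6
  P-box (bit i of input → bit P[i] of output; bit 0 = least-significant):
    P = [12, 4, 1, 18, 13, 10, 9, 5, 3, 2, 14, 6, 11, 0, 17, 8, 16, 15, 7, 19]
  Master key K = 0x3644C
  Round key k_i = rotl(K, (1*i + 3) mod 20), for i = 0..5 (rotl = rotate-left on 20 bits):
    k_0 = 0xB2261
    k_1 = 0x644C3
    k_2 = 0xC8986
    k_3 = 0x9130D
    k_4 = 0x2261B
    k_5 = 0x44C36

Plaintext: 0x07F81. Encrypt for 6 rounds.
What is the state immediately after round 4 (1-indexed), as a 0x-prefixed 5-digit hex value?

0x223EF

s_0 = plaintext = 0x07F81
s_1 = Round(s_0, k_0) = 0xECEE7
s_2 = Round(s_1, k_1) = 0xDF0AF
s_3 = Round(s_2, k_2) = 0x6CDB9
s_4 = Round(s_3, k_3) = 0x223EF
s_5 = Round(s_4, k_4) = 0x2C264
s_6 = Round(s_5, k_5) = 0x6EE12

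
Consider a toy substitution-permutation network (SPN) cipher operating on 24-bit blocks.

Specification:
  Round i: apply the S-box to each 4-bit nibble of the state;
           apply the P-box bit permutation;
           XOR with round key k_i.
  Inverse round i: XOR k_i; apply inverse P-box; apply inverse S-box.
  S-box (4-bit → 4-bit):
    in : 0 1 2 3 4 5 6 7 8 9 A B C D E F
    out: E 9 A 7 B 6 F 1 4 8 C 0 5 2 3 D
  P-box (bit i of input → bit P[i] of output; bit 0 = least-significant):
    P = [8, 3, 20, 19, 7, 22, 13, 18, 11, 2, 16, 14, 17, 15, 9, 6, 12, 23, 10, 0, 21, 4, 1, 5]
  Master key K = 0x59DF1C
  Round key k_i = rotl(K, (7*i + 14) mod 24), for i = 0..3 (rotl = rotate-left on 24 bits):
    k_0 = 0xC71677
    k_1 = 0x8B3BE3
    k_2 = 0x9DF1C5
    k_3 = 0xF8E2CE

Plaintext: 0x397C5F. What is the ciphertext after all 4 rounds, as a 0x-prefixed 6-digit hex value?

0x94E046

s_0 = plaintext = 0x397C5F
s_1 = Round(s_0, k_0) = 0xBC3F64
s_2 = Round(s_1, k_1) = 0xC4C46B
s_3 = Round(s_2, k_2) = 0x7B8B42
s_4 = Round(s_3, k_3) = 0x94E046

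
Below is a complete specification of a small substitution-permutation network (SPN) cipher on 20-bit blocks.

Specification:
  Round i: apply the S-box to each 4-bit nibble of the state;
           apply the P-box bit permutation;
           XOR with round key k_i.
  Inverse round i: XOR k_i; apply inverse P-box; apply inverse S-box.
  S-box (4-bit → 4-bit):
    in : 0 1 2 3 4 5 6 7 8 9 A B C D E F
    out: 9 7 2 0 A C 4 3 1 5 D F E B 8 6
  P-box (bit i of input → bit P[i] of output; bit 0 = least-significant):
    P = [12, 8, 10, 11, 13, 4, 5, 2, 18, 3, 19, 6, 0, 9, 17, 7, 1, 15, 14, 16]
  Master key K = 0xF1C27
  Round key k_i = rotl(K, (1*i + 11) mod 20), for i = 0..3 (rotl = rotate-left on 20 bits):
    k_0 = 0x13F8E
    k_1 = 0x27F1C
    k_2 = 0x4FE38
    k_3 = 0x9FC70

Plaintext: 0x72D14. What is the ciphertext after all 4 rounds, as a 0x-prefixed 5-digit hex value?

0x80048

s_0 = plaintext = 0x72D14
s_1 = Round(s_0, k_0) = 0x594F4
s_2 = Round(s_1, k_1) = 0x13665
s_3 = Round(s_2, k_2) = 0xC321A
s_4 = Round(s_3, k_3) = 0x80048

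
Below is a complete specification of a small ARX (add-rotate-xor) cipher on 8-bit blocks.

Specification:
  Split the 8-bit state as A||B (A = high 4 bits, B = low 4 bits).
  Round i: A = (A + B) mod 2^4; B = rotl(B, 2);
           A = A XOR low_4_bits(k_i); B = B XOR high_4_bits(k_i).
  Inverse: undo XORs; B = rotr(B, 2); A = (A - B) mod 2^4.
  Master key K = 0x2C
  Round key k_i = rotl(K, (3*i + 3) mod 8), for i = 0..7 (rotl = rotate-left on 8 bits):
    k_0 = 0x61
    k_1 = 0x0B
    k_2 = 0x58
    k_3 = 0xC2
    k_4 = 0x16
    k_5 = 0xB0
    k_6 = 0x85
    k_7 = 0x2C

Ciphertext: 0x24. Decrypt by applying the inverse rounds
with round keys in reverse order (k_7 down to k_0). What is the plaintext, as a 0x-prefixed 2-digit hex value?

s_0 = ciphertext = 0x24
s_1 = InvRound(s_0, k_7) = 0x59
s_2 = InvRound(s_1, k_6) = 0xC4
s_3 = InvRound(s_2, k_5) = 0xDF
s_4 = InvRound(s_3, k_4) = 0x0B
s_5 = InvRound(s_4, k_3) = 0x5D
s_6 = InvRound(s_5, k_2) = 0xB2
s_7 = InvRound(s_6, k_1) = 0x88
s_8 = InvRound(s_7, k_0) = 0xEB

0xEB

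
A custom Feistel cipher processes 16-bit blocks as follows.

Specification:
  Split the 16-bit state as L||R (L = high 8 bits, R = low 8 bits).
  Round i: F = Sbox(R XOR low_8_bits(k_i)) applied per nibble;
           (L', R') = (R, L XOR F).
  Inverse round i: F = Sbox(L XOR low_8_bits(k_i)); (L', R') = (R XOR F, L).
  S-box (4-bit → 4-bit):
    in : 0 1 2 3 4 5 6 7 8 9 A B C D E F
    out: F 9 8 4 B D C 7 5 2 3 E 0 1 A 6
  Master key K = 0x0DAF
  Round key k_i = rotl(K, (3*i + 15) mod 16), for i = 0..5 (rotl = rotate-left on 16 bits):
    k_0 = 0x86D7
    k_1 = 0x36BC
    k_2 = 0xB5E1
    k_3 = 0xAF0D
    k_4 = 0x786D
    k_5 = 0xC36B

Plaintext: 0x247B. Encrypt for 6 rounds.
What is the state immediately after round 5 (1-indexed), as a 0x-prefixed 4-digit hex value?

0xC81F

s_0 = plaintext = 0x247B
s_1 = Round(s_0, k_0) = 0x7B14
s_2 = Round(s_1, k_1) = 0x144E
s_3 = Round(s_2, k_2) = 0x4E22
s_4 = Round(s_3, k_3) = 0x22C8
s_5 = Round(s_4, k_4) = 0xC81F
s_6 = Round(s_5, k_5) = 0x1FB3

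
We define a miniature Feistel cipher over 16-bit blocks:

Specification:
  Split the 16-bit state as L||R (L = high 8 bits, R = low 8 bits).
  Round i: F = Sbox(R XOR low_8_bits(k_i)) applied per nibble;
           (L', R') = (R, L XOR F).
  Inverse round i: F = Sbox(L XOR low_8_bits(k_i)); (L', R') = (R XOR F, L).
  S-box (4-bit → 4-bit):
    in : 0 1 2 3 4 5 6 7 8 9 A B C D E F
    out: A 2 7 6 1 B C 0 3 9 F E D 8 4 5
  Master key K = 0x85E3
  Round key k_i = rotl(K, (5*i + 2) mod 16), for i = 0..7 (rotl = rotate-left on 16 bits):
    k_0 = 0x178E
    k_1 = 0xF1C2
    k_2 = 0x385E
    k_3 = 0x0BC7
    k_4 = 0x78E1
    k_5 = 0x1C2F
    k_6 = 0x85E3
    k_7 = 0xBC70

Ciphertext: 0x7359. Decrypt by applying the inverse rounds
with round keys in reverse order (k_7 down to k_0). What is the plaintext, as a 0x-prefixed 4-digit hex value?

s_0 = ciphertext = 0x7359
s_1 = InvRound(s_0, k_7) = 0xFF73
s_2 = InvRound(s_1, k_6) = 0x5EFF
s_3 = InvRound(s_2, k_5) = 0xFD5E
s_4 = InvRound(s_3, k_4) = 0x73FD
s_5 = InvRound(s_4, k_3) = 0x1C73
s_6 = InvRound(s_5, k_2) = 0x641C
s_7 = InvRound(s_6, k_1) = 0xE064
s_8 = InvRound(s_7, k_0) = 0xA0E0

0xA0E0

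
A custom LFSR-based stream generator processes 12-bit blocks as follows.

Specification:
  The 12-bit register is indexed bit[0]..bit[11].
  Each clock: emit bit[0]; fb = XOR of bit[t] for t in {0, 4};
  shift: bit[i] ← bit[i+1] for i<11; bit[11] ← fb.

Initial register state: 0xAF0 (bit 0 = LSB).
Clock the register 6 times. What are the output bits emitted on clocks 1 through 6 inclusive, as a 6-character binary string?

reg_0 = 0xAF0
clock 1: out=0, reg = 0xD78
clock 2: out=0, reg = 0xEBC
clock 3: out=0, reg = 0xF5E
clock 4: out=0, reg = 0xFAF
clock 5: out=1, reg = 0xFD7
clock 6: out=1, reg = 0x7EB

000011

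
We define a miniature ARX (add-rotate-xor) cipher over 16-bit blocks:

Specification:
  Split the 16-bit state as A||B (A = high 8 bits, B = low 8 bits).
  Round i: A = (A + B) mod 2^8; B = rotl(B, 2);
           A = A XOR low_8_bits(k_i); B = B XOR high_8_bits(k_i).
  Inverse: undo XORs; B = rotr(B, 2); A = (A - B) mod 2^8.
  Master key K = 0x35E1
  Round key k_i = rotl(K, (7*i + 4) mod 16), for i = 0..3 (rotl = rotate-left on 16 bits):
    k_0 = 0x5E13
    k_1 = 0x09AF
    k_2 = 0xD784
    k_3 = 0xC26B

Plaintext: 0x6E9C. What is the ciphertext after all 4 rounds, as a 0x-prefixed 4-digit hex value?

0x3306

s_0 = plaintext = 0x6E9C
s_1 = Round(s_0, k_0) = 0x192C
s_2 = Round(s_1, k_1) = 0xEAB9
s_3 = Round(s_2, k_2) = 0x2731
s_4 = Round(s_3, k_3) = 0x3306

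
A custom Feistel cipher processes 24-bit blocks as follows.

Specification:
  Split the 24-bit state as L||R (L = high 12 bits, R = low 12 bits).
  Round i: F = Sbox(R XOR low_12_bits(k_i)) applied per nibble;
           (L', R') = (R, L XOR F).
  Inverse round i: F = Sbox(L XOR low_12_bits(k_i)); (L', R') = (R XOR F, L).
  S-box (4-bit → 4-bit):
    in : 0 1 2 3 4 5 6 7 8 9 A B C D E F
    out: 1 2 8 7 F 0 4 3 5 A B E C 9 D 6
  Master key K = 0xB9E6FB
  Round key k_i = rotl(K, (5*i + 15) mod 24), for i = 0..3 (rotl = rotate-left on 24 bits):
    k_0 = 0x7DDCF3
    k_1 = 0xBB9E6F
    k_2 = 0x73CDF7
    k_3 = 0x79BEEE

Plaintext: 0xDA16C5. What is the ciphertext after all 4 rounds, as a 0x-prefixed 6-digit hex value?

0xB4F39C

s_0 = plaintext = 0xDA16C5
s_1 = Round(s_0, k_0) = 0x6C56D5
s_2 = Round(s_1, k_1) = 0x6D532E
s_3 = Round(s_2, k_2) = 0x32EB4F
s_4 = Round(s_3, k_3) = 0xB4F39C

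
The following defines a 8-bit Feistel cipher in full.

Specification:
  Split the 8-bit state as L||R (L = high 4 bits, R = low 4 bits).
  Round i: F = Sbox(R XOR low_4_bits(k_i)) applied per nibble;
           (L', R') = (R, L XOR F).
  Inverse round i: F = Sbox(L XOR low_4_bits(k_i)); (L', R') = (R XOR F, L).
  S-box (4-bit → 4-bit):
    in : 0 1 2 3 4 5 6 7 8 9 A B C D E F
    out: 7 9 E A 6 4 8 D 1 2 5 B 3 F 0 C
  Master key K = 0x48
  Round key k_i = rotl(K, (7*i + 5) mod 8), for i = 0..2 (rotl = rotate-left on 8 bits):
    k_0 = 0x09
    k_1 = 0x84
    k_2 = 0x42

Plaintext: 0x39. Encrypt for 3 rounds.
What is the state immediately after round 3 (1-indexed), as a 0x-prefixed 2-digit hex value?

s_0 = plaintext = 0x39
s_1 = Round(s_0, k_0) = 0x94
s_2 = Round(s_1, k_1) = 0x4E
s_3 = Round(s_2, k_2) = 0xE7

0xE7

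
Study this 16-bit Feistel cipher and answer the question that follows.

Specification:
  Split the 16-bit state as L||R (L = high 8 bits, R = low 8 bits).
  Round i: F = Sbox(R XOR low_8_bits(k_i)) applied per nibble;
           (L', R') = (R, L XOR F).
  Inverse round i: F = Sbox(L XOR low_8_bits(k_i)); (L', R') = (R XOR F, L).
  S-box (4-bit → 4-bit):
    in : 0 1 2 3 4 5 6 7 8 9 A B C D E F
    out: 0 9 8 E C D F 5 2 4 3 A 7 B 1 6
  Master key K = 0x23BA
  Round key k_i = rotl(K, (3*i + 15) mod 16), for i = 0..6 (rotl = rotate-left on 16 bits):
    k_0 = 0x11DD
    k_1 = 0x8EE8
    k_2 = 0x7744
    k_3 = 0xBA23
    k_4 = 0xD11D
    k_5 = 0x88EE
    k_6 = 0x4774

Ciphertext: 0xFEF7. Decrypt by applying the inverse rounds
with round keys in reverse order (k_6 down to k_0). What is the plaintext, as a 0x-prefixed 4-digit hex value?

s_0 = ciphertext = 0xFEF7
s_1 = InvRound(s_0, k_6) = 0xD4FE
s_2 = InvRound(s_1, k_5) = 0x1DD4
s_3 = InvRound(s_2, k_4) = 0xD41D
s_4 = InvRound(s_3, k_3) = 0x78D4
s_5 = InvRound(s_4, k_2) = 0x3378
s_6 = InvRound(s_5, k_1) = 0xC233
s_7 = InvRound(s_6, k_0) = 0xA5C2

0xA5C2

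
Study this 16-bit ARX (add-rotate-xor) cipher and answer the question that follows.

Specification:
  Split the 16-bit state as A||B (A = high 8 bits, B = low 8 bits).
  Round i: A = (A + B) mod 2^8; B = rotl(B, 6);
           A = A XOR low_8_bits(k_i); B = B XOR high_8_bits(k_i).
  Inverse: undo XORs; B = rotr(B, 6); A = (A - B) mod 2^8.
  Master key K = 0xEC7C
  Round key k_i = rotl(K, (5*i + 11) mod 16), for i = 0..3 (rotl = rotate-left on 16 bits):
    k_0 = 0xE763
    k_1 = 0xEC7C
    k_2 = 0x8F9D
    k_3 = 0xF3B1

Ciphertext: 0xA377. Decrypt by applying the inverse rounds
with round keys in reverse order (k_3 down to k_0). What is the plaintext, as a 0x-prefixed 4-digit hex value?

0x5C36

s_0 = ciphertext = 0xA377
s_1 = InvRound(s_0, k_3) = 0x0012
s_2 = InvRound(s_1, k_2) = 0x2776
s_3 = InvRound(s_2, k_1) = 0xF16A
s_4 = InvRound(s_3, k_0) = 0x5C36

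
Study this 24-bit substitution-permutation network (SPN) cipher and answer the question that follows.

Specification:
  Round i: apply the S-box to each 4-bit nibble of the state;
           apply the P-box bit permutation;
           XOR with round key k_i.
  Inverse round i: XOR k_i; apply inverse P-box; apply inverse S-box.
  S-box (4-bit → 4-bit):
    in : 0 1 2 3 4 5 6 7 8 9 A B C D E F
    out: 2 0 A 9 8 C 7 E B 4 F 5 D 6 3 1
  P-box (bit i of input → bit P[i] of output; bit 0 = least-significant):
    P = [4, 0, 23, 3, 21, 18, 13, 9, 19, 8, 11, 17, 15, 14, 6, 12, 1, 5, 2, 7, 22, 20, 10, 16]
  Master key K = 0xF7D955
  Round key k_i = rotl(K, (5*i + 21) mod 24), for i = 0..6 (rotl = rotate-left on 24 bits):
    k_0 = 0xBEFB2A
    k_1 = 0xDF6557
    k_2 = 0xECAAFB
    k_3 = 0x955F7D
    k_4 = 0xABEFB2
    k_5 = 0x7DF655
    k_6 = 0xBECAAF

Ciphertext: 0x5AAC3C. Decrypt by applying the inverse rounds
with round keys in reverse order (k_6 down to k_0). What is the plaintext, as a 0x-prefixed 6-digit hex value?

0x85AD79

s_0 = ciphertext = 0x5AAC3C
s_1 = InvRound(s_0, k_6) = 0xB301A6
s_2 = InvRound(s_1, k_5) = 0xB8A876
s_3 = InvRound(s_2, k_4) = 0x75D241
s_4 = InvRound(s_3, k_3) = 0xBDFDFC
s_5 = InvRound(s_4, k_2) = 0xAB2040
s_6 = InvRound(s_5, k_1) = 0x6B00EE
s_7 = InvRound(s_6, k_0) = 0x85AD79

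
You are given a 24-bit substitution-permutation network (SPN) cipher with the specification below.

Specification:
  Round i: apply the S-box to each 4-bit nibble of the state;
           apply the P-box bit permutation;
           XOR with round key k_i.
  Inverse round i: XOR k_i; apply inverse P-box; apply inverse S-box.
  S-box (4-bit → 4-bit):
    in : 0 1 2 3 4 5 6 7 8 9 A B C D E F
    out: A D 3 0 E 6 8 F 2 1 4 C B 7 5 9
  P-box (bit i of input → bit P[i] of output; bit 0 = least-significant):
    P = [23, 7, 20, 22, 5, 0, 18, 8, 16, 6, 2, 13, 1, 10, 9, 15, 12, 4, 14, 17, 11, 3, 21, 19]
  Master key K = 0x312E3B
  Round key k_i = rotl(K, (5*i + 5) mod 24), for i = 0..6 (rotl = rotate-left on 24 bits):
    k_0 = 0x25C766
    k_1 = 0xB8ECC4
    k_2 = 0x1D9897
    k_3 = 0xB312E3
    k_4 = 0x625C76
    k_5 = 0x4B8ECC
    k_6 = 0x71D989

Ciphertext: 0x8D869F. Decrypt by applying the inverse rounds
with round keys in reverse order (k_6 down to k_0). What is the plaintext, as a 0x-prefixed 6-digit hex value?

0x1D10AE

s_0 = ciphertext = 0x8D869F
s_1 = InvRound(s_0, k_6) = 0x1DDAB1
s_2 = InvRound(s_1, k_5) = 0x8785DB
s_3 = InvRound(s_2, k_4) = 0xDE6E7C
s_4 = InvRound(s_3, k_3) = 0x7D2150
s_5 = InvRound(s_4, k_2) = 0xE9F400
s_6 = InvRound(s_5, k_1) = 0x993D34
s_7 = InvRound(s_6, k_0) = 0x1D10AE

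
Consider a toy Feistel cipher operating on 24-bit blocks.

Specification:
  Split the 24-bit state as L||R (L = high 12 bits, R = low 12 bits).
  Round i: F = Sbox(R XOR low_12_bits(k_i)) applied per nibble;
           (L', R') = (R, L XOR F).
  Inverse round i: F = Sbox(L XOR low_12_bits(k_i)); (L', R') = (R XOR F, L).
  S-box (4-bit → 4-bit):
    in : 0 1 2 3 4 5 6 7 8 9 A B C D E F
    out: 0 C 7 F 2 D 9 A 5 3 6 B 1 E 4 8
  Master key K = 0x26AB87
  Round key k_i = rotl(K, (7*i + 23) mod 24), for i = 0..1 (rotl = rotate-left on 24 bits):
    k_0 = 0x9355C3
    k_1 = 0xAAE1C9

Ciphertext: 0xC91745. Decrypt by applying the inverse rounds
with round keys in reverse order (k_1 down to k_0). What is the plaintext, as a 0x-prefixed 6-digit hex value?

s_0 = ciphertext = 0xC91745
s_1 = InvRound(s_0, k_1) = 0x990C91
s_2 = InvRound(s_1, k_0) = 0xD4E990

0xD4E990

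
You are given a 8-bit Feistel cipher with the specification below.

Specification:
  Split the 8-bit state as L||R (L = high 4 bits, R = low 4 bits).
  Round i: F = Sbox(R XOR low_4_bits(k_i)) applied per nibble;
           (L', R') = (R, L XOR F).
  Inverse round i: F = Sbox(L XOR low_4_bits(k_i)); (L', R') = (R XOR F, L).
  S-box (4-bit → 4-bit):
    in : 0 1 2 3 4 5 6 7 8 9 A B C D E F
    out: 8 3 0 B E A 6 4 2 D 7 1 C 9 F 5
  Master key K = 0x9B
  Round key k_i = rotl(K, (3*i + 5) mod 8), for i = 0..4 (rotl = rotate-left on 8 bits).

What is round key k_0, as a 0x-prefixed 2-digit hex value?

K = 0x9B
k_0 = rotl(K, (3*0+5) mod 8) = rotl(K, 5) = 0x73

0x73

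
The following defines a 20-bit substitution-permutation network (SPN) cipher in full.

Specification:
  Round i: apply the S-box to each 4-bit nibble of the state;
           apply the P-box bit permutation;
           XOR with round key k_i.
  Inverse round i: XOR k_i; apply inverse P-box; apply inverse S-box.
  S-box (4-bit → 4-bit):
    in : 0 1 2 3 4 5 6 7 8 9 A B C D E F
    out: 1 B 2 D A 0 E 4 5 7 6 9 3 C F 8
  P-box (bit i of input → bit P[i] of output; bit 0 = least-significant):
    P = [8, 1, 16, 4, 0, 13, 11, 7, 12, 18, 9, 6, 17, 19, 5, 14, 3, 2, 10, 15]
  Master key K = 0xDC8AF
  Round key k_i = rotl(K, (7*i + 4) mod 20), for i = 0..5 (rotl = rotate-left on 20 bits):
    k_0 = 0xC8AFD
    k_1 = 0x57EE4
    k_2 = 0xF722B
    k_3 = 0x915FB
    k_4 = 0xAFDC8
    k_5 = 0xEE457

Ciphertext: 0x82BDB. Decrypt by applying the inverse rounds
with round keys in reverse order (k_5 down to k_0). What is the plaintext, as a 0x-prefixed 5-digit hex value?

0x146EF

s_0 = ciphertext = 0x82BDB
s_1 = InvRound(s_0, k_5) = 0xEBAD0
s_2 = InvRound(s_1, k_4) = 0x8FA5B
s_3 = InvRound(s_2, k_3) = 0xDD768
s_4 = InvRound(s_3, k_2) = 0xD0FCC
s_5 = InvRound(s_4, k_1) = 0x06020
s_6 = InvRound(s_5, k_0) = 0x146EF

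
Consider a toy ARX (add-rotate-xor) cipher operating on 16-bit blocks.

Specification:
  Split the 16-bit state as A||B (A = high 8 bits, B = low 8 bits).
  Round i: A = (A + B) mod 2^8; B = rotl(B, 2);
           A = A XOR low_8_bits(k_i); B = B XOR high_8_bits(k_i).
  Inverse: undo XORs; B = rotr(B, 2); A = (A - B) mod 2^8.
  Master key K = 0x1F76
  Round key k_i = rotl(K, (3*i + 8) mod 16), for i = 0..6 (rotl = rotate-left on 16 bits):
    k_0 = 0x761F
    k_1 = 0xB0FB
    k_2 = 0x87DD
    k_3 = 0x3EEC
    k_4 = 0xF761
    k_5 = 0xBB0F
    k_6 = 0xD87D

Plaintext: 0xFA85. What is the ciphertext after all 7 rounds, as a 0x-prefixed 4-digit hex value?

0xBC85

s_0 = plaintext = 0xFA85
s_1 = Round(s_0, k_0) = 0x6060
s_2 = Round(s_1, k_1) = 0x3B31
s_3 = Round(s_2, k_2) = 0xB143
s_4 = Round(s_3, k_3) = 0x1833
s_5 = Round(s_4, k_4) = 0x2A3B
s_6 = Round(s_5, k_5) = 0x6A57
s_7 = Round(s_6, k_6) = 0xBC85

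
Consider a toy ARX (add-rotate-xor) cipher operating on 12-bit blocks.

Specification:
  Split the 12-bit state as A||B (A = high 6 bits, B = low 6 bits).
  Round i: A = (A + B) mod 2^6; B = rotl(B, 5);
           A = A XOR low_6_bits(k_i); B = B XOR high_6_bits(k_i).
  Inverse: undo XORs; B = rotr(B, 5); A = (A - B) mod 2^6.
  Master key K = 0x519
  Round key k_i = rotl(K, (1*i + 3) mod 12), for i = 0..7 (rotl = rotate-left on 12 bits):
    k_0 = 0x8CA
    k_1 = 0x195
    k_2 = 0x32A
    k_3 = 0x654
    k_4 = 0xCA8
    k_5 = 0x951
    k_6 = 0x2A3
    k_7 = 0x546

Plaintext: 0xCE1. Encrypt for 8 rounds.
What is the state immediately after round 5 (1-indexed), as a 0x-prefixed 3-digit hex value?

0xB20

s_0 = plaintext = 0xCE1
s_1 = Round(s_0, k_0) = 0x793
s_2 = Round(s_1, k_1) = 0x92F
s_3 = Round(s_2, k_2) = 0xE7B
s_4 = Round(s_3, k_3) = 0x824
s_5 = Round(s_4, k_4) = 0xB20
s_6 = Round(s_5, k_5) = 0x775
s_7 = Round(s_6, k_6) = 0xC70
s_8 = Round(s_7, k_7) = 0x9CD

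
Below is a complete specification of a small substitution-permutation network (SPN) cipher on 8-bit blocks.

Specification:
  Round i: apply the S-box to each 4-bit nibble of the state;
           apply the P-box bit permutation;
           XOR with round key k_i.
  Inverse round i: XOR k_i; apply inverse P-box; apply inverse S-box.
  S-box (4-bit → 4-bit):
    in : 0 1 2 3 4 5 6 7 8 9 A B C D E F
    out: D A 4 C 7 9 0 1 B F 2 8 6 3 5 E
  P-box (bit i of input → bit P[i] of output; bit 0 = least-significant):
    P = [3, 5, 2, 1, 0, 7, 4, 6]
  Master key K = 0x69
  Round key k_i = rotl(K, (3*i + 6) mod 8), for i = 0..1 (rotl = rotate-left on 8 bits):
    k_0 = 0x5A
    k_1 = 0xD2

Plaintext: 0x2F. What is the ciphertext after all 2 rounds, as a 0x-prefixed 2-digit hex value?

s_0 = plaintext = 0x2F
s_1 = Round(s_0, k_0) = 0x6C
s_2 = Round(s_1, k_1) = 0xF6

0xF6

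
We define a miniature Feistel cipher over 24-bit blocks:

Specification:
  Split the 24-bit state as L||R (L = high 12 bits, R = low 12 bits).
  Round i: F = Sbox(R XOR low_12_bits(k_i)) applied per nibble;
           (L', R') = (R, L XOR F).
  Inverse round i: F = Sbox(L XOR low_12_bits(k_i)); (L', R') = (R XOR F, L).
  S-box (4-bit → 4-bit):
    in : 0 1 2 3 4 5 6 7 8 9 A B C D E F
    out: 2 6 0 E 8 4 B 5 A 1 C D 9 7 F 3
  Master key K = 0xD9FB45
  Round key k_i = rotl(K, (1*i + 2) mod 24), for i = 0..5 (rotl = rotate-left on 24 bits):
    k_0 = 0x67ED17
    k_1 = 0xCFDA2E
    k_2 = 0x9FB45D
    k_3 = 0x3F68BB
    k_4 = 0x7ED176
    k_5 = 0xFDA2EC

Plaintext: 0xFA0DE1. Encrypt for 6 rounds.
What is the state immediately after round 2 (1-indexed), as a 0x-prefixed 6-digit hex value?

s_0 = plaintext = 0xFA0DE1
s_1 = Round(s_0, k_0) = 0xDE1D9B
s_2 = Round(s_1, k_1) = 0xD9B835
s_3 = Round(s_2, k_2) = 0x835421
s_4 = Round(s_3, k_3) = 0x421129
s_5 = Round(s_4, k_4) = 0x129662
s_6 = Round(s_5, k_5) = 0x662986

0xD9B835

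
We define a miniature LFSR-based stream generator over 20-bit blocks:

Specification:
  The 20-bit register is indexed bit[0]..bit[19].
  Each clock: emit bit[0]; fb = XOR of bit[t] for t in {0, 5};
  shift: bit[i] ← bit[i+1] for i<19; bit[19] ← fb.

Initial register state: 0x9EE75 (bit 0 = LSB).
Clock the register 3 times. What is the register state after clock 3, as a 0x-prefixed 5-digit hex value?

reg_0 = 0x9EE75
clock 1: out=1, reg = 0x4F73A
clock 2: out=0, reg = 0xA7B9D
clock 3: out=1, reg = 0xD3DCE

0xD3DCE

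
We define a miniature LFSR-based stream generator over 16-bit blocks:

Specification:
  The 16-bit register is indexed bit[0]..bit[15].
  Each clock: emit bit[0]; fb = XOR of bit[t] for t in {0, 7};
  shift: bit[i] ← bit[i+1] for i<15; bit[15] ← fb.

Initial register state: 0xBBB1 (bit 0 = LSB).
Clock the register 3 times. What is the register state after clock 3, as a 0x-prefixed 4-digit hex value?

reg_0 = 0xBBB1
clock 1: out=1, reg = 0x5DD8
clock 2: out=0, reg = 0xAEEC
clock 3: out=0, reg = 0xD776

0xD776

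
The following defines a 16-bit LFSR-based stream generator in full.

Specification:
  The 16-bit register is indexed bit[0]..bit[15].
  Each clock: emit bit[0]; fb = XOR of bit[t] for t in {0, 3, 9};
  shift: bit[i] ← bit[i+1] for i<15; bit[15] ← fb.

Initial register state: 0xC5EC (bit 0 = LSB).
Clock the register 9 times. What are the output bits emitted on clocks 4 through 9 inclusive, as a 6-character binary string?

reg_0 = 0xC5EC
clock 1: out=0, reg = 0xE2F6
clock 2: out=0, reg = 0xF17B
clock 3: out=1, reg = 0x78BD
clock 4: out=1, reg = 0x3C5E
clock 5: out=0, reg = 0x9E2F
clock 6: out=1, reg = 0xCF17
clock 7: out=1, reg = 0x678B
clock 8: out=1, reg = 0xB3C5
clock 9: out=1, reg = 0x59E2

101111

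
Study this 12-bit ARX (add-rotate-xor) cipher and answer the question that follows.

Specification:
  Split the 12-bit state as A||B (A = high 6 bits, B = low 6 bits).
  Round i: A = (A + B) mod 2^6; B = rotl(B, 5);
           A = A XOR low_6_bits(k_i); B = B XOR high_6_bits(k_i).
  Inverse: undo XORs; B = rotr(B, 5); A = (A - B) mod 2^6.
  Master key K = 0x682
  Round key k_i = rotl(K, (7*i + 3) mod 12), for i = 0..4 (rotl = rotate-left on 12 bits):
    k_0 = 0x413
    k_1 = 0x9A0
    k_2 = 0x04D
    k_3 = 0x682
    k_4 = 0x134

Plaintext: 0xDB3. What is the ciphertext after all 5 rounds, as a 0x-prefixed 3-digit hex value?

0xD0B

s_0 = plaintext = 0xDB3
s_1 = Round(s_0, k_0) = 0xEA9
s_2 = Round(s_1, k_1) = 0x0D2
s_3 = Round(s_2, k_2) = 0x608
s_4 = Round(s_3, k_3) = 0x89E
s_5 = Round(s_4, k_4) = 0xD0B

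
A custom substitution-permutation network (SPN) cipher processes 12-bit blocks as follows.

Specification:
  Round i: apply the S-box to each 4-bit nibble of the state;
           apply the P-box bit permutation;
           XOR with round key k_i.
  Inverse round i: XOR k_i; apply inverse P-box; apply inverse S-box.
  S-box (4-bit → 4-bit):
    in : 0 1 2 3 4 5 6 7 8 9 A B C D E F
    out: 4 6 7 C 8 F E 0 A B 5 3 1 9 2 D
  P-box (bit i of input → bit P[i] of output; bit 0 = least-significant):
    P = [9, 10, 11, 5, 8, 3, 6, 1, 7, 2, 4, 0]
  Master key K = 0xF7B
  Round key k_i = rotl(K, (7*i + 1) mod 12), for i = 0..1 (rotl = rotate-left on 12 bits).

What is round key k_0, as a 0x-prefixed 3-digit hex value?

0xEF7

K = 0xF7B
k_0 = rotl(K, (7*0+1) mod 12) = rotl(K, 1) = 0xEF7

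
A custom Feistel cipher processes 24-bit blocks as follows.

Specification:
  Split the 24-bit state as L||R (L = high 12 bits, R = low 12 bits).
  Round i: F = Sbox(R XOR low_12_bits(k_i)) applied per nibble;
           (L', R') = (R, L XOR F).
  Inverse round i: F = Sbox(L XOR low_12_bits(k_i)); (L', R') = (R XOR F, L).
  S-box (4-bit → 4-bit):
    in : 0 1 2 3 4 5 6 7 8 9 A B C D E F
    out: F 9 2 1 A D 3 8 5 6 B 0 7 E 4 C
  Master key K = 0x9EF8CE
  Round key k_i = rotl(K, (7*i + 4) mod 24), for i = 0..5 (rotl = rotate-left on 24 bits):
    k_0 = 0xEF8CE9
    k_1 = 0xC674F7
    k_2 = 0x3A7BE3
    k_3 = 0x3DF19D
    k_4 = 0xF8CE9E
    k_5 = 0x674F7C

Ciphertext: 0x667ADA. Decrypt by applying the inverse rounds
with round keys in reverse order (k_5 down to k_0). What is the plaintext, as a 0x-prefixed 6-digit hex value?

s_0 = ciphertext = 0x667ADA
s_1 = InvRound(s_0, k_5) = 0xC4A667
s_2 = InvRound(s_1, k_4) = 0x48DC4A
s_3 = InvRound(s_2, k_3) = 0x1D548D
s_4 = InvRound(s_3, k_2) = 0xF9E1D5
s_5 = InvRound(s_4, k_1) = 0x1E3F9E
s_6 = InvRound(s_5, k_0) = 0x1651E3

0x1651E3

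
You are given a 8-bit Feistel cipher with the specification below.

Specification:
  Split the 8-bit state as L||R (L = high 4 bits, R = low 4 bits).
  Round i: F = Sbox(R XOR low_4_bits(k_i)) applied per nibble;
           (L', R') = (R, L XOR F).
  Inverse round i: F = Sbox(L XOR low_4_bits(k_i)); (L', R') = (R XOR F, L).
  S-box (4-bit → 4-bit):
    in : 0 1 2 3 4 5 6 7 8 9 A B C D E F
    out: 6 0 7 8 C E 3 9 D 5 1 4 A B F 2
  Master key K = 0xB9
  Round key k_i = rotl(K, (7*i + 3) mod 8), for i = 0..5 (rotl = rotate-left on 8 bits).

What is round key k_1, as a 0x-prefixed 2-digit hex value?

K = 0xB9
k_0 = rotl(K, (7*0+3) mod 8) = rotl(K, 3) = 0xCD
k_1 = rotl(K, (7*1+3) mod 8) = rotl(K, 2) = 0xE6

0xE6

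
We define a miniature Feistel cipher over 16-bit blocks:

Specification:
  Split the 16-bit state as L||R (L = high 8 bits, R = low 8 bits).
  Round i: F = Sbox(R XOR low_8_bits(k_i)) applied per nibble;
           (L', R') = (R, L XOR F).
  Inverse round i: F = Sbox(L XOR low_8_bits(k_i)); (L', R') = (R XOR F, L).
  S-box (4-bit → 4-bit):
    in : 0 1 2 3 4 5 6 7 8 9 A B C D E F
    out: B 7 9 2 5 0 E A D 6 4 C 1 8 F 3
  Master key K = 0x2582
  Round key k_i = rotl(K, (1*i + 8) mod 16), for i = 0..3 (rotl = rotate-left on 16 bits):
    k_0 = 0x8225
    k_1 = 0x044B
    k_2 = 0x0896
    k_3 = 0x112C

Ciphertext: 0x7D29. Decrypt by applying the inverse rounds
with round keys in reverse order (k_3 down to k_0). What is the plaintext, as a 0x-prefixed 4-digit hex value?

0x9A12

s_0 = ciphertext = 0x7D29
s_1 = InvRound(s_0, k_3) = 0x2E7D
s_2 = InvRound(s_1, k_2) = 0xB02E
s_3 = InvRound(s_2, k_1) = 0x12B0
s_4 = InvRound(s_3, k_0) = 0x9A12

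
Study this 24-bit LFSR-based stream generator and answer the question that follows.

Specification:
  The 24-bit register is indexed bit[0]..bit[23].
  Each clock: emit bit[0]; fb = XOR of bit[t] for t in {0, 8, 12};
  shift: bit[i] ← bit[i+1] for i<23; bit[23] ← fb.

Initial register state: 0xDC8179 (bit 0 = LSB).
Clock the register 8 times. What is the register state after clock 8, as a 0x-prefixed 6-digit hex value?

0x30DC81

reg_0 = 0xDC8179
clock 1: out=1, reg = 0x6E40BC
clock 2: out=0, reg = 0x37205E
clock 3: out=0, reg = 0x1B902F
clock 4: out=1, reg = 0x0DC817
clock 5: out=1, reg = 0x86E40B
clock 6: out=1, reg = 0xC37205
clock 7: out=1, reg = 0x61B902
clock 8: out=0, reg = 0x30DC81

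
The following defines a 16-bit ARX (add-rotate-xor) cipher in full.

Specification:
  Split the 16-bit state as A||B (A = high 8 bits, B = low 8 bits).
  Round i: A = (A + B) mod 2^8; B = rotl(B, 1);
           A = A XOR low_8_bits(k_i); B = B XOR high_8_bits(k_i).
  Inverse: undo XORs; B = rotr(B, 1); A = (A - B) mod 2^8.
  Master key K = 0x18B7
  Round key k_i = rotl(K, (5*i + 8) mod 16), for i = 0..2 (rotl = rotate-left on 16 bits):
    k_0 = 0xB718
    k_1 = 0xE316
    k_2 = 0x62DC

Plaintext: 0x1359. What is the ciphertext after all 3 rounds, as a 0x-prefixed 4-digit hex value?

0x84B1

s_0 = plaintext = 0x1359
s_1 = Round(s_0, k_0) = 0x7405
s_2 = Round(s_1, k_1) = 0x6FE9
s_3 = Round(s_2, k_2) = 0x84B1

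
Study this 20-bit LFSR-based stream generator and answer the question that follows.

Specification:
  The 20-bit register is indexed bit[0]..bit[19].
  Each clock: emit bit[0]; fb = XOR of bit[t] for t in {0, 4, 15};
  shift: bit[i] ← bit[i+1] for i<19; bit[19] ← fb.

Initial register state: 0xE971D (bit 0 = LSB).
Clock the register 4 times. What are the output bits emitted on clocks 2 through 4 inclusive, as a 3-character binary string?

011

reg_0 = 0xE971D
clock 1: out=1, reg = 0xF4B8E
clock 2: out=0, reg = 0x7A5C7
clock 3: out=1, reg = 0x3D2E3
clock 4: out=1, reg = 0x1E971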